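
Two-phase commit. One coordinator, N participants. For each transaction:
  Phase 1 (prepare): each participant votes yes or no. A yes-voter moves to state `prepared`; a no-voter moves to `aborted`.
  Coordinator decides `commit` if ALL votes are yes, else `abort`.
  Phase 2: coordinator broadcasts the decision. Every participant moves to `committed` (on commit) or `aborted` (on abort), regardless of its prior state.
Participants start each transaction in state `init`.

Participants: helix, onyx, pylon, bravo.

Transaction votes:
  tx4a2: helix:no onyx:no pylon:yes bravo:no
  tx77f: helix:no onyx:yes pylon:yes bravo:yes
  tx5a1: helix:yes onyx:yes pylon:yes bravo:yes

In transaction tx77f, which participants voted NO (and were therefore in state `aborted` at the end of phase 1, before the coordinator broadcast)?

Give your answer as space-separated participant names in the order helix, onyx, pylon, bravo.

Txn tx77f phase 1: helix no -> aborted; onyx yes -> prepared; pylon yes -> prepared; bravo yes -> prepared

Answer: helix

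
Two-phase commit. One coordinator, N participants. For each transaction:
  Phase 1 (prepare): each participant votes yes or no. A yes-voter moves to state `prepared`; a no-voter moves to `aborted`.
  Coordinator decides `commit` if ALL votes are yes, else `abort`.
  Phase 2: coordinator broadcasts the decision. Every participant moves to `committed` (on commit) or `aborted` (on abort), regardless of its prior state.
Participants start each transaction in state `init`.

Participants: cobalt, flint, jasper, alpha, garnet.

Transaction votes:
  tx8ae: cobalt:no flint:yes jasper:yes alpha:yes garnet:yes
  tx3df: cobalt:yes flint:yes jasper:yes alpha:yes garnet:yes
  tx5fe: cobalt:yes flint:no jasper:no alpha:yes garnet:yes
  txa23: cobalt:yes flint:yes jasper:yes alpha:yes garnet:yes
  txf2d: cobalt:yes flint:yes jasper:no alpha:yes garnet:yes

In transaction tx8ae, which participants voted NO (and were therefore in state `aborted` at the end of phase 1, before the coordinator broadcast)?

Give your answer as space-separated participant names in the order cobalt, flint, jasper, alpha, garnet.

Answer: cobalt

Derivation:
Txn tx8ae phase 1: cobalt no -> aborted; flint yes -> prepared; jasper yes -> prepared; alpha yes -> prepared; garnet yes -> prepared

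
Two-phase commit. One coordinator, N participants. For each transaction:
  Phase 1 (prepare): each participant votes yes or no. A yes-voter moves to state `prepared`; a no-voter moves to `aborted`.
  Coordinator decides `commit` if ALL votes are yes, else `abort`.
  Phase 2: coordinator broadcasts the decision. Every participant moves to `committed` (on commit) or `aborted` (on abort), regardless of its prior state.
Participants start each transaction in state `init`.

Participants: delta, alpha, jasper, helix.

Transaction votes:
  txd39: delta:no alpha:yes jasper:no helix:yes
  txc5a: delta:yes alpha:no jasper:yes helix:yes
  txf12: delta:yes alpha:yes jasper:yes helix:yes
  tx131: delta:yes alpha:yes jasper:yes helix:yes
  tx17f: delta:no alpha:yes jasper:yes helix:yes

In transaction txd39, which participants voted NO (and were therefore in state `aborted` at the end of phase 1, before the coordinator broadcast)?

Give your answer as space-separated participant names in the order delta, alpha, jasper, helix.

Answer: delta jasper

Derivation:
Txn txd39 phase 1: delta no -> aborted; alpha yes -> prepared; jasper no -> aborted; helix yes -> prepared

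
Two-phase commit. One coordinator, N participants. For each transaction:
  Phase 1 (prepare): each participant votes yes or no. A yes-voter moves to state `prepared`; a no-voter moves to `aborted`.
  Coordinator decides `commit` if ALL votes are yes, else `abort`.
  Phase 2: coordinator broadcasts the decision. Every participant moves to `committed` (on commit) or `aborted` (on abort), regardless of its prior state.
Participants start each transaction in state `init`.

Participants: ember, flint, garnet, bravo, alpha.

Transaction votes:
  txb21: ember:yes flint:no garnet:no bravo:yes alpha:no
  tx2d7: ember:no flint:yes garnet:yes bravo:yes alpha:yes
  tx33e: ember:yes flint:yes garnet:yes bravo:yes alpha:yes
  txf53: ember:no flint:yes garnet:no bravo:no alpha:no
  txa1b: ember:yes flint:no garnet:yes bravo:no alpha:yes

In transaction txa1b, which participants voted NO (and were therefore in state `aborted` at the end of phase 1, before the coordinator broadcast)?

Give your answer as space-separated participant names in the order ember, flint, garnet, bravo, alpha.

Answer: flint bravo

Derivation:
Txn txa1b phase 1: ember yes -> prepared; flint no -> aborted; garnet yes -> prepared; bravo no -> aborted; alpha yes -> prepared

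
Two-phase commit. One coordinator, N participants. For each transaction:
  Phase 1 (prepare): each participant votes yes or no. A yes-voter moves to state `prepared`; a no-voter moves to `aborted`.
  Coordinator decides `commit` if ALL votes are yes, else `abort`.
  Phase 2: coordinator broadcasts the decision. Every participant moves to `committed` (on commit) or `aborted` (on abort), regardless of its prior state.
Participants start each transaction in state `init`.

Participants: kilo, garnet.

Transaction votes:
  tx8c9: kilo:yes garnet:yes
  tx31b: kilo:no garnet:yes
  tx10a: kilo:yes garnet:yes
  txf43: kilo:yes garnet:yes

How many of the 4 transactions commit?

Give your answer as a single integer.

Answer: 3

Derivation:
tx8c9: all yes -> commit (commits=1)
tx31b: no from kilo -> abort (commits=1)
tx10a: all yes -> commit (commits=2)
txf43: all yes -> commit (commits=3)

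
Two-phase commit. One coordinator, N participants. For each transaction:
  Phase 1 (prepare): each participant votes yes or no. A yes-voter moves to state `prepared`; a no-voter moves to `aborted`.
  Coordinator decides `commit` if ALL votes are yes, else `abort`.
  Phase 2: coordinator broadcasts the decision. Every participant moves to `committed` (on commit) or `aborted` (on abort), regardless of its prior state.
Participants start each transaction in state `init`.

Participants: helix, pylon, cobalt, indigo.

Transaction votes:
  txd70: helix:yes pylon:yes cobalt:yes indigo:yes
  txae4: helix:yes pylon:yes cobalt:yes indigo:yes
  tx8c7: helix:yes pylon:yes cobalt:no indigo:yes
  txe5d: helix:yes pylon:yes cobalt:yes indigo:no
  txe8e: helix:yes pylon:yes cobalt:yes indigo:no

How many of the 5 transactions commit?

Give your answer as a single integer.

Answer: 2

Derivation:
txd70: all yes -> commit (commits=1)
txae4: all yes -> commit (commits=2)
tx8c7: no from cobalt -> abort (commits=2)
txe5d: no from indigo -> abort (commits=2)
txe8e: no from indigo -> abort (commits=2)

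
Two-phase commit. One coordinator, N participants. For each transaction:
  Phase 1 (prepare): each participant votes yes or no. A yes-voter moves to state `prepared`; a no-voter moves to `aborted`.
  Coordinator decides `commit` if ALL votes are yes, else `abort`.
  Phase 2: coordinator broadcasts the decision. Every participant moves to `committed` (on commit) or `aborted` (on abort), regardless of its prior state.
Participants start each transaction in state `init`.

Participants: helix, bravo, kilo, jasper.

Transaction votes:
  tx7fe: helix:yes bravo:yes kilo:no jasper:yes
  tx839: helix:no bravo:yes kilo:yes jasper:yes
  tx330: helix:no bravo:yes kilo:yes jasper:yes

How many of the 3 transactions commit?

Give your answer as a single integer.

tx7fe: no from kilo -> abort (commits=0)
tx839: no from helix -> abort (commits=0)
tx330: no from helix -> abort (commits=0)

Answer: 0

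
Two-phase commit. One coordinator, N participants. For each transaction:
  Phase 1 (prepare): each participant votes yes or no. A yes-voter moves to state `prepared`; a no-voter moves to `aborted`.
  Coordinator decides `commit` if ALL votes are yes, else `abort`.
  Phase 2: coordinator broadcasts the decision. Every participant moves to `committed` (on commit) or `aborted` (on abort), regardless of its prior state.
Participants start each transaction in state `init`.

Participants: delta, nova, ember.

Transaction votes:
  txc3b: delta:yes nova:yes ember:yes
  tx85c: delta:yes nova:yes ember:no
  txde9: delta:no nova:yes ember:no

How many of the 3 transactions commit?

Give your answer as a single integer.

txc3b: all yes -> commit (commits=1)
tx85c: no from ember -> abort (commits=1)
txde9: no from delta, ember -> abort (commits=1)

Answer: 1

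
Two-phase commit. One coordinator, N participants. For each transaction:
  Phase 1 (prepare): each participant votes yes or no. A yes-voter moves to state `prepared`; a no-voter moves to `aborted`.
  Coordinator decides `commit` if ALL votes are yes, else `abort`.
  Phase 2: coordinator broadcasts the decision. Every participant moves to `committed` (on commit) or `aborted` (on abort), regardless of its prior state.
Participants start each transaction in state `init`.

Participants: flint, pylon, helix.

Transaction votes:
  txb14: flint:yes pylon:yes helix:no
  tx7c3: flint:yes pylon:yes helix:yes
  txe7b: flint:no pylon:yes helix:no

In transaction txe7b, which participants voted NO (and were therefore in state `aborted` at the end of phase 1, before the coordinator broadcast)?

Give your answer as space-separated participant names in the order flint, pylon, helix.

Txn txe7b phase 1: flint no -> aborted; pylon yes -> prepared; helix no -> aborted

Answer: flint helix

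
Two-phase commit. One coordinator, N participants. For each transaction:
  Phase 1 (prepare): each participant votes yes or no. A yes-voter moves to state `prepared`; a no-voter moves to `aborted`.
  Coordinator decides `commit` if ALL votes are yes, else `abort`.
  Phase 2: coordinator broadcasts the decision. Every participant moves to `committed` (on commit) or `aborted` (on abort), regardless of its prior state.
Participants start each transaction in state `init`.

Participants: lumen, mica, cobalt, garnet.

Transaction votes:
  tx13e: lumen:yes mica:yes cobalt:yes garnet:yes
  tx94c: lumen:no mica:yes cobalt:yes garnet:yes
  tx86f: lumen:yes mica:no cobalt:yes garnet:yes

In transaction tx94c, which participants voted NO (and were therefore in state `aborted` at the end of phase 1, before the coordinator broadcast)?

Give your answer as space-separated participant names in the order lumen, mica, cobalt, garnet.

Txn tx94c phase 1: lumen no -> aborted; mica yes -> prepared; cobalt yes -> prepared; garnet yes -> prepared

Answer: lumen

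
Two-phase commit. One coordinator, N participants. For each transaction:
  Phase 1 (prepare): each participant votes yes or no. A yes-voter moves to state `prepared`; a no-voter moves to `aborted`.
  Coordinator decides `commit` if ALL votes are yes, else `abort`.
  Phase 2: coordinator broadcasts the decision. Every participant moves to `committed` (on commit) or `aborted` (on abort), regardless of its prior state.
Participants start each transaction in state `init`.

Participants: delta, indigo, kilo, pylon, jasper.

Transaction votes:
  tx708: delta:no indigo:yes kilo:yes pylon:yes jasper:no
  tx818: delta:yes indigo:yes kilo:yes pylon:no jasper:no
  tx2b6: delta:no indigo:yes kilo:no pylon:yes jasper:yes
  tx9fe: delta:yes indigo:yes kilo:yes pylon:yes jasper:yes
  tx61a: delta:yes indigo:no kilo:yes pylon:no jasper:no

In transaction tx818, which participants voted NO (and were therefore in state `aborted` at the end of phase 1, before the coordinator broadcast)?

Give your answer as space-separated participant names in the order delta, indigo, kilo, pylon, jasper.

Txn tx818 phase 1: delta yes -> prepared; indigo yes -> prepared; kilo yes -> prepared; pylon no -> aborted; jasper no -> aborted

Answer: pylon jasper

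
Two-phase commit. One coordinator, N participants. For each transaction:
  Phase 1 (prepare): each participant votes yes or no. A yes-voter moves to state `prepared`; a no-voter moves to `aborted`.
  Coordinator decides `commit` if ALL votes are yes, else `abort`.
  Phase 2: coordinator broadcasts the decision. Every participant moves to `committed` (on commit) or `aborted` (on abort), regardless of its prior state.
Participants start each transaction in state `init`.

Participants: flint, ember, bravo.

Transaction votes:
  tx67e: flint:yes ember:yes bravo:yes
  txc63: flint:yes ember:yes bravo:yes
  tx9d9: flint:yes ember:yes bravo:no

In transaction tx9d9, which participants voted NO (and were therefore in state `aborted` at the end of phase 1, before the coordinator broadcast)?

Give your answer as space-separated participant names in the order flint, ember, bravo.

Txn tx9d9 phase 1: flint yes -> prepared; ember yes -> prepared; bravo no -> aborted

Answer: bravo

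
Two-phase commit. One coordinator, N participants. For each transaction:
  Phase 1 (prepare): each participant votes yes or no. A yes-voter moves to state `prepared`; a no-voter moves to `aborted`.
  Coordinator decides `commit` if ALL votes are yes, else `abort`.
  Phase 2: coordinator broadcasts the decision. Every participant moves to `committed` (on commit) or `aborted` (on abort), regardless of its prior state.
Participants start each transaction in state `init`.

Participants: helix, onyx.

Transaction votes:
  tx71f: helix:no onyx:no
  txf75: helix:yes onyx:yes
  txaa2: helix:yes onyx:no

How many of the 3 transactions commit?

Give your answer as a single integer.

Answer: 1

Derivation:
tx71f: no from helix, onyx -> abort (commits=0)
txf75: all yes -> commit (commits=1)
txaa2: no from onyx -> abort (commits=1)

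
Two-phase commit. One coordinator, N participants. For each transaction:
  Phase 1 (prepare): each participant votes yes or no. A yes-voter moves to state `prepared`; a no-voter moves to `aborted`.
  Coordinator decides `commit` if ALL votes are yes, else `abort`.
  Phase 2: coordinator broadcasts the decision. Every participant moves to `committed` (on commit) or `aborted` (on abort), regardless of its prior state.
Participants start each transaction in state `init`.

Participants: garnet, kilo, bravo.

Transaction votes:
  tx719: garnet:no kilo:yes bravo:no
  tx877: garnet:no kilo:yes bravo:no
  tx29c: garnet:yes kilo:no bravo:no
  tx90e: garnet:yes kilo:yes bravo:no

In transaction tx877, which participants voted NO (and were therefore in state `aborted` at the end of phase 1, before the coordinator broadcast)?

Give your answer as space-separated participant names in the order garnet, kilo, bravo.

Txn tx877 phase 1: garnet no -> aborted; kilo yes -> prepared; bravo no -> aborted

Answer: garnet bravo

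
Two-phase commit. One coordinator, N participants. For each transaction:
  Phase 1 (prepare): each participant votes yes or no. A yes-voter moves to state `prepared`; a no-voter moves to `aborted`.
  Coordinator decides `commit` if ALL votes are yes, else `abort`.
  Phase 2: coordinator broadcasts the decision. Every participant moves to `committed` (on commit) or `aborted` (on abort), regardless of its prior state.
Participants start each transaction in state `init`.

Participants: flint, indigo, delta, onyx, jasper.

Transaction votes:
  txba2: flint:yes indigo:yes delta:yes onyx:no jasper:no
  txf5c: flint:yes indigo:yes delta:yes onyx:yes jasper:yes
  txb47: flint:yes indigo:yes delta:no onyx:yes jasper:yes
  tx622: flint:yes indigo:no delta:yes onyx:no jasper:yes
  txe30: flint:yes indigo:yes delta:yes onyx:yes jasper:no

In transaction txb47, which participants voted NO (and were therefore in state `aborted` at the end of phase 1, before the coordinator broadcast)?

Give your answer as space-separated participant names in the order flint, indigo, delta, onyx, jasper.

Txn txb47 phase 1: flint yes -> prepared; indigo yes -> prepared; delta no -> aborted; onyx yes -> prepared; jasper yes -> prepared

Answer: delta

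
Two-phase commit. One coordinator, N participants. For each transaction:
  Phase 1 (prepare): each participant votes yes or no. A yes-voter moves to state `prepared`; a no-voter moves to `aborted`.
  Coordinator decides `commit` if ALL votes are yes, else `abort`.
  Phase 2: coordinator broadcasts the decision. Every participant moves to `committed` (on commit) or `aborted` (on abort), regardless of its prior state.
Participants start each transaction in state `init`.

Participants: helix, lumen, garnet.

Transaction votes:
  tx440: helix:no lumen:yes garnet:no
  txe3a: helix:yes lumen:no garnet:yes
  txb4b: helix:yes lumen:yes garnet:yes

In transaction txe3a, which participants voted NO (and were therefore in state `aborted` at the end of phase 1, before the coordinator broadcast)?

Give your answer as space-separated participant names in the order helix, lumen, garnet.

Txn txe3a phase 1: helix yes -> prepared; lumen no -> aborted; garnet yes -> prepared

Answer: lumen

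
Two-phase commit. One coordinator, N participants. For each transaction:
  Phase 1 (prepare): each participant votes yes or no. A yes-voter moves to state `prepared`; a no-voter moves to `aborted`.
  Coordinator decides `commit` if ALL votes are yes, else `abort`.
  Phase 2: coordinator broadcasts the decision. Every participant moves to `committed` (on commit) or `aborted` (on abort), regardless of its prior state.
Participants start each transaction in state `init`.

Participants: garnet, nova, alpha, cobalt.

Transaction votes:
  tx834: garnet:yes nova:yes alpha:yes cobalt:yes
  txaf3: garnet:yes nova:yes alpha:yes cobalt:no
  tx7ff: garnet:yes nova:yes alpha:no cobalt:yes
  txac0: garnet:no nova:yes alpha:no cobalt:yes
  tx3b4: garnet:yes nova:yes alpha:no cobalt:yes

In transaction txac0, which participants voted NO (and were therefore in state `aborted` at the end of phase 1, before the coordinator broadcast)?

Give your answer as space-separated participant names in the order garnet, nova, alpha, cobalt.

Answer: garnet alpha

Derivation:
Txn txac0 phase 1: garnet no -> aborted; nova yes -> prepared; alpha no -> aborted; cobalt yes -> prepared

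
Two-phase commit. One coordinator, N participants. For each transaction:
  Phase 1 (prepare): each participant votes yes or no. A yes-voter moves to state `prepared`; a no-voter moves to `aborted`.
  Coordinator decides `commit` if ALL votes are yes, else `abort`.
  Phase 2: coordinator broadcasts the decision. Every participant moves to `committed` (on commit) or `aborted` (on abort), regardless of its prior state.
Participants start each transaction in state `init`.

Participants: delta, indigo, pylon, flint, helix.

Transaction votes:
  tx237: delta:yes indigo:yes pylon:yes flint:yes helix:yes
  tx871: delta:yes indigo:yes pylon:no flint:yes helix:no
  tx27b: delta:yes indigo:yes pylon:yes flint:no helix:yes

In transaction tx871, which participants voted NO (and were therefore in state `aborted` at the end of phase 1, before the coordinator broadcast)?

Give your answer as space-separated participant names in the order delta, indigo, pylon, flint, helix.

Answer: pylon helix

Derivation:
Txn tx871 phase 1: delta yes -> prepared; indigo yes -> prepared; pylon no -> aborted; flint yes -> prepared; helix no -> aborted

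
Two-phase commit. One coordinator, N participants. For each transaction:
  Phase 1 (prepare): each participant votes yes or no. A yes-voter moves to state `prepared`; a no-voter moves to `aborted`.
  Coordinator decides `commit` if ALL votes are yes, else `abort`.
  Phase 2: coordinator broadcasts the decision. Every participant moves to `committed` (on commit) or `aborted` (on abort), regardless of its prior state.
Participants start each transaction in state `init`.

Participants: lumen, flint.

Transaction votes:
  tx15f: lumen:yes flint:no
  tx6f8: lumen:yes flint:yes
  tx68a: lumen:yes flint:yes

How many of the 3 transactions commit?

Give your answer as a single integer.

Answer: 2

Derivation:
tx15f: no from flint -> abort (commits=0)
tx6f8: all yes -> commit (commits=1)
tx68a: all yes -> commit (commits=2)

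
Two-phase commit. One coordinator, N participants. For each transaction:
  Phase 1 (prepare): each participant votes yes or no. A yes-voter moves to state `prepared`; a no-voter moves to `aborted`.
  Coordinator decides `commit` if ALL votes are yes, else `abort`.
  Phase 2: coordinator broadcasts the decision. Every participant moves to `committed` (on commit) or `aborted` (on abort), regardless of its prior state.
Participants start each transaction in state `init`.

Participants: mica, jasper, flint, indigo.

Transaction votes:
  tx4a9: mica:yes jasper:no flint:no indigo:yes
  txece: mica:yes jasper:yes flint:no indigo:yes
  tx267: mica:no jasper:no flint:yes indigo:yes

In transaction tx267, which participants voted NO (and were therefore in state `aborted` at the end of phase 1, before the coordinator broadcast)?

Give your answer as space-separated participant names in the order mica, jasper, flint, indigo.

Answer: mica jasper

Derivation:
Txn tx267 phase 1: mica no -> aborted; jasper no -> aborted; flint yes -> prepared; indigo yes -> prepared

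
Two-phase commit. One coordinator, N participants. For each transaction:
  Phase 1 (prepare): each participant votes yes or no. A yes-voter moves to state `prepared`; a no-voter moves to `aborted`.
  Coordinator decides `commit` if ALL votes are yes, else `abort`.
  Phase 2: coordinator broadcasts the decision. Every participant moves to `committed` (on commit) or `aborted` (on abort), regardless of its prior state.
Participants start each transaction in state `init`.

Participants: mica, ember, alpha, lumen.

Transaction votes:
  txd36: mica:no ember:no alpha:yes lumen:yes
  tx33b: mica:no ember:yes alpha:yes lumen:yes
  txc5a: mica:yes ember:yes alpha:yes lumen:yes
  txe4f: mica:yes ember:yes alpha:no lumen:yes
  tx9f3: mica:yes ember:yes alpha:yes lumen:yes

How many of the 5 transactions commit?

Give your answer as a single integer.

Answer: 2

Derivation:
txd36: no from mica, ember -> abort (commits=0)
tx33b: no from mica -> abort (commits=0)
txc5a: all yes -> commit (commits=1)
txe4f: no from alpha -> abort (commits=1)
tx9f3: all yes -> commit (commits=2)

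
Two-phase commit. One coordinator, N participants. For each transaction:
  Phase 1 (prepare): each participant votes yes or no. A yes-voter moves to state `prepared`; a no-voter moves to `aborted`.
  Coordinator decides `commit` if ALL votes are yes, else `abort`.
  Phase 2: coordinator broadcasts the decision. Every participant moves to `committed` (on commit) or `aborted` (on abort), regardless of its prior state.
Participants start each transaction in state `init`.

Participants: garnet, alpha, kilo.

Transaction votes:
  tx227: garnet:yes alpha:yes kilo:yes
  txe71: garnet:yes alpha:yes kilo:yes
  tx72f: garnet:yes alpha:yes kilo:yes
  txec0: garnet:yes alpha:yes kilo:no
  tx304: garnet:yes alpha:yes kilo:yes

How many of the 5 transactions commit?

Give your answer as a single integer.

Answer: 4

Derivation:
tx227: all yes -> commit (commits=1)
txe71: all yes -> commit (commits=2)
tx72f: all yes -> commit (commits=3)
txec0: no from kilo -> abort (commits=3)
tx304: all yes -> commit (commits=4)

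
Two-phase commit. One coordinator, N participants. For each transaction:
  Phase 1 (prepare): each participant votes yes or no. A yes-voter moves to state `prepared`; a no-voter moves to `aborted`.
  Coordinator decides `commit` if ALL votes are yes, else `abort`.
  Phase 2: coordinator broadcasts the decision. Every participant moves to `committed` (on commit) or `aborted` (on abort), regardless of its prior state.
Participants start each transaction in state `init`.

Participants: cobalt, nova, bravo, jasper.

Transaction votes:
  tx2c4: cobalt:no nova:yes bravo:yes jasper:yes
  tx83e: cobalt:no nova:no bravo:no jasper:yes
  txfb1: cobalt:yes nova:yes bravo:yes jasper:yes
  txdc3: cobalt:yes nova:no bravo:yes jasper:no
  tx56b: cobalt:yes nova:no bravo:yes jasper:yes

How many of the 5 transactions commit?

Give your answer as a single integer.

Answer: 1

Derivation:
tx2c4: no from cobalt -> abort (commits=0)
tx83e: no from cobalt, nova, bravo -> abort (commits=0)
txfb1: all yes -> commit (commits=1)
txdc3: no from nova, jasper -> abort (commits=1)
tx56b: no from nova -> abort (commits=1)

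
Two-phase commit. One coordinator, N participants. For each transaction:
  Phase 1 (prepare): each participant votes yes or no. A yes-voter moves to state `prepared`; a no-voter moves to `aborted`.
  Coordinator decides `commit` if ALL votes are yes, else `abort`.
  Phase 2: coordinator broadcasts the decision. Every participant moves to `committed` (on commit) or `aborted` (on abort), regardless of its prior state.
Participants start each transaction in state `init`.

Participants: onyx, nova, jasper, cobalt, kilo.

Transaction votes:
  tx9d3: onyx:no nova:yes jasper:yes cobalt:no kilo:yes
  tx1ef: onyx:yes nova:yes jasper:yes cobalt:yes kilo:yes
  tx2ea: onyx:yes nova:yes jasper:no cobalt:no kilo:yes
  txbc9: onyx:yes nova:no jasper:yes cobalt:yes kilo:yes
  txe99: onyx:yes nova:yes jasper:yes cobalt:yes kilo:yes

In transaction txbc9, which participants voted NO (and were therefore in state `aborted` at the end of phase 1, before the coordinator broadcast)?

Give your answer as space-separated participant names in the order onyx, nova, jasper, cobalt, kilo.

Txn txbc9 phase 1: onyx yes -> prepared; nova no -> aborted; jasper yes -> prepared; cobalt yes -> prepared; kilo yes -> prepared

Answer: nova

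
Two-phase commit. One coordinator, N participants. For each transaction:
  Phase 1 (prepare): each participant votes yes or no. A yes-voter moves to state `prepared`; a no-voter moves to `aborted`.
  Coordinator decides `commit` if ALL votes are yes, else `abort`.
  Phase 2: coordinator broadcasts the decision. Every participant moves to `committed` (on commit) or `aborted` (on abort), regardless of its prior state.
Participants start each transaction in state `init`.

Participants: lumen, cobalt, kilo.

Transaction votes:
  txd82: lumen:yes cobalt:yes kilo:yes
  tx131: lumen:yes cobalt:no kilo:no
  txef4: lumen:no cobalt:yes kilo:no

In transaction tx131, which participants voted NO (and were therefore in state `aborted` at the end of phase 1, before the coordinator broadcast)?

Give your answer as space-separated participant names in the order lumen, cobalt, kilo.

Txn tx131 phase 1: lumen yes -> prepared; cobalt no -> aborted; kilo no -> aborted

Answer: cobalt kilo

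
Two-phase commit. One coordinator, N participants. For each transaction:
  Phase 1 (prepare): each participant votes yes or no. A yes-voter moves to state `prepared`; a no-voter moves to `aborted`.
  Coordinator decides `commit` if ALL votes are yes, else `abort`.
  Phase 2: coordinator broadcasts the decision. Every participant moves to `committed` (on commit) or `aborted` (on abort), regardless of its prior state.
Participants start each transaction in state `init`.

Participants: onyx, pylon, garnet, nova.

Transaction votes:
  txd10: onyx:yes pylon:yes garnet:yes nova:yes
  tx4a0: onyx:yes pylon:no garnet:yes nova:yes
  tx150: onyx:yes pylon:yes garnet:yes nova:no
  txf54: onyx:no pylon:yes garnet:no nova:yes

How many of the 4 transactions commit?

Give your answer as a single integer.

txd10: all yes -> commit (commits=1)
tx4a0: no from pylon -> abort (commits=1)
tx150: no from nova -> abort (commits=1)
txf54: no from onyx, garnet -> abort (commits=1)

Answer: 1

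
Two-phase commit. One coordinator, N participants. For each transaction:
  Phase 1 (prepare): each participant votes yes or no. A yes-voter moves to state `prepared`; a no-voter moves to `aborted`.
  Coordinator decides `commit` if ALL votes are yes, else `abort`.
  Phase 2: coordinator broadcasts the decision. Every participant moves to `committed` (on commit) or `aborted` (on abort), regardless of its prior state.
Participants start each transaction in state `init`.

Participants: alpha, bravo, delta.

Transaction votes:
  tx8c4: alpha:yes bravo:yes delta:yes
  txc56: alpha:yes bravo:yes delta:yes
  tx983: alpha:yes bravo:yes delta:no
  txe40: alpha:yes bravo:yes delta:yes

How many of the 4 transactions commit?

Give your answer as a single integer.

tx8c4: all yes -> commit (commits=1)
txc56: all yes -> commit (commits=2)
tx983: no from delta -> abort (commits=2)
txe40: all yes -> commit (commits=3)

Answer: 3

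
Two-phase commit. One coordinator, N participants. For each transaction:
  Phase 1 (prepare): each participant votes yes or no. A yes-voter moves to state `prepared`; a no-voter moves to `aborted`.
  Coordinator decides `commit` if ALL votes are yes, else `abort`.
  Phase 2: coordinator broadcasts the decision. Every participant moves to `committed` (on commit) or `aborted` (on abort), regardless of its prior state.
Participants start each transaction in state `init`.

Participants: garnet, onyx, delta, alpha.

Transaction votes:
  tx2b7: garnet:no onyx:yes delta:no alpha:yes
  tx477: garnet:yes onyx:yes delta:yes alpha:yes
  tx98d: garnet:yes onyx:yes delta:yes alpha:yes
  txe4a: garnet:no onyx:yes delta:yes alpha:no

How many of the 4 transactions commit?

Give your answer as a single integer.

tx2b7: no from garnet, delta -> abort (commits=0)
tx477: all yes -> commit (commits=1)
tx98d: all yes -> commit (commits=2)
txe4a: no from garnet, alpha -> abort (commits=2)

Answer: 2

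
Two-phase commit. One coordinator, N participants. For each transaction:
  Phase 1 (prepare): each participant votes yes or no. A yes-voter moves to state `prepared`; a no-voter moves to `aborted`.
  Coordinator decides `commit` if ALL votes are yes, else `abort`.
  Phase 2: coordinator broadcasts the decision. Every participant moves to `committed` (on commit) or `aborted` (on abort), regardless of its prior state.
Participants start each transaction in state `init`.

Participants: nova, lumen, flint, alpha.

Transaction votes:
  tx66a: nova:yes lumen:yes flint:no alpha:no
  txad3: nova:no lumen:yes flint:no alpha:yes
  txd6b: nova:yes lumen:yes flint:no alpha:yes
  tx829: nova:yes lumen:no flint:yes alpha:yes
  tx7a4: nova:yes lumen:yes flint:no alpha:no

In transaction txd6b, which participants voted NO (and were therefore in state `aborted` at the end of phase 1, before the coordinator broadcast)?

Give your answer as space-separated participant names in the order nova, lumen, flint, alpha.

Answer: flint

Derivation:
Txn txd6b phase 1: nova yes -> prepared; lumen yes -> prepared; flint no -> aborted; alpha yes -> prepared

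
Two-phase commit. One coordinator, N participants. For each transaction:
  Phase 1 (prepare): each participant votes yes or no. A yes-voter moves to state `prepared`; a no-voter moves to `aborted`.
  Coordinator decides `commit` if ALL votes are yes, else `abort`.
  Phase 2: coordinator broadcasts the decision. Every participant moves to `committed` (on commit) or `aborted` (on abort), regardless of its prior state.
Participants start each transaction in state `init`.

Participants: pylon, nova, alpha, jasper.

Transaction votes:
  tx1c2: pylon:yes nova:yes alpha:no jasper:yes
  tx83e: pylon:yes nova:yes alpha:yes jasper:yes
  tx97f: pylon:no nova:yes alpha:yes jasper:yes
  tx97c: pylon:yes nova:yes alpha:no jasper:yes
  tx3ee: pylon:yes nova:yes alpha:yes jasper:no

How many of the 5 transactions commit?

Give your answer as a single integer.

Answer: 1

Derivation:
tx1c2: no from alpha -> abort (commits=0)
tx83e: all yes -> commit (commits=1)
tx97f: no from pylon -> abort (commits=1)
tx97c: no from alpha -> abort (commits=1)
tx3ee: no from jasper -> abort (commits=1)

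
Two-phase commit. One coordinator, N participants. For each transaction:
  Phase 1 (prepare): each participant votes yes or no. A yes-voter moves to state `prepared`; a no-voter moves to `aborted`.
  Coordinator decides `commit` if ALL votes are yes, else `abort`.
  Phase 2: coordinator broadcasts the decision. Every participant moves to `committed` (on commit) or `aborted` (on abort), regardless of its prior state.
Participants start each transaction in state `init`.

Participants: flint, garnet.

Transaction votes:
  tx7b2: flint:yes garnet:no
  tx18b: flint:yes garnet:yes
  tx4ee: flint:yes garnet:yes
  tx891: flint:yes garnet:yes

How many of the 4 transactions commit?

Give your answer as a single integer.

Answer: 3

Derivation:
tx7b2: no from garnet -> abort (commits=0)
tx18b: all yes -> commit (commits=1)
tx4ee: all yes -> commit (commits=2)
tx891: all yes -> commit (commits=3)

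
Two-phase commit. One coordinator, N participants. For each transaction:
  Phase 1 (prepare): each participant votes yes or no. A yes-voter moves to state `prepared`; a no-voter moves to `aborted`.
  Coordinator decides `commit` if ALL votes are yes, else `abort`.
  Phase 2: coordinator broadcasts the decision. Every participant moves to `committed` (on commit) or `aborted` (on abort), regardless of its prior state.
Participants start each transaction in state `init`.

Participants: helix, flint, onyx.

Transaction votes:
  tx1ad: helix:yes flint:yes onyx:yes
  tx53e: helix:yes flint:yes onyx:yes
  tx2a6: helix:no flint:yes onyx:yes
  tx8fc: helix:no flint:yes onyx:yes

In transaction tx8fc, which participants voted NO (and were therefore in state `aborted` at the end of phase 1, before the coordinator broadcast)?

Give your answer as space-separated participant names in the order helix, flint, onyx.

Answer: helix

Derivation:
Txn tx8fc phase 1: helix no -> aborted; flint yes -> prepared; onyx yes -> prepared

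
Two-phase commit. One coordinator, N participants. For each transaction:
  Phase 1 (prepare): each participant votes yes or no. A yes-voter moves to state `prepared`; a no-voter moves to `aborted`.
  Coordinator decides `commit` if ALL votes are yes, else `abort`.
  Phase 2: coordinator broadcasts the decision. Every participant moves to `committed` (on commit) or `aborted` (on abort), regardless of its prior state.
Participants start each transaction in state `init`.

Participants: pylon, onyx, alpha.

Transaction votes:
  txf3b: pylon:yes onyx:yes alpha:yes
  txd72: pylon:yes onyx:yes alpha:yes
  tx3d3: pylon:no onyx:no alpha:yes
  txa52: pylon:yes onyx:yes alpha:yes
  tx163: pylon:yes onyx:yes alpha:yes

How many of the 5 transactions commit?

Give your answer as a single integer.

txf3b: all yes -> commit (commits=1)
txd72: all yes -> commit (commits=2)
tx3d3: no from pylon, onyx -> abort (commits=2)
txa52: all yes -> commit (commits=3)
tx163: all yes -> commit (commits=4)

Answer: 4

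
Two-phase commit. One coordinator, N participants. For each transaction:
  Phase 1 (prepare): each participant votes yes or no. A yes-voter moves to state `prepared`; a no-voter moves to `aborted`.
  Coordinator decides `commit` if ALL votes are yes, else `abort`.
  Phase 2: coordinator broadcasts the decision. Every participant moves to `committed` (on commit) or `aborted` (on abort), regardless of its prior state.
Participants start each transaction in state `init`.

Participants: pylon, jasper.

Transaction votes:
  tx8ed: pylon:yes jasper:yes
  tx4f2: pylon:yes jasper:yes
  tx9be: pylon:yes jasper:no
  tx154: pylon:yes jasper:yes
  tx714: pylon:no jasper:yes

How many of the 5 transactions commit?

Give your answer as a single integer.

Answer: 3

Derivation:
tx8ed: all yes -> commit (commits=1)
tx4f2: all yes -> commit (commits=2)
tx9be: no from jasper -> abort (commits=2)
tx154: all yes -> commit (commits=3)
tx714: no from pylon -> abort (commits=3)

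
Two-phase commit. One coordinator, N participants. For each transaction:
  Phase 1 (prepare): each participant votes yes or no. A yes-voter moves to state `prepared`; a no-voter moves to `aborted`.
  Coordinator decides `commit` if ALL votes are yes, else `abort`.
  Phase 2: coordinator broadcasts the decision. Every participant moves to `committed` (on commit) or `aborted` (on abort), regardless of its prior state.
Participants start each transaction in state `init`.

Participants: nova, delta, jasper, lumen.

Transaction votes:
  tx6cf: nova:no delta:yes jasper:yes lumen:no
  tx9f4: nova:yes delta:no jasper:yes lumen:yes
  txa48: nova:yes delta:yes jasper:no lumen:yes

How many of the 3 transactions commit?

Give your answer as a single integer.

tx6cf: no from nova, lumen -> abort (commits=0)
tx9f4: no from delta -> abort (commits=0)
txa48: no from jasper -> abort (commits=0)

Answer: 0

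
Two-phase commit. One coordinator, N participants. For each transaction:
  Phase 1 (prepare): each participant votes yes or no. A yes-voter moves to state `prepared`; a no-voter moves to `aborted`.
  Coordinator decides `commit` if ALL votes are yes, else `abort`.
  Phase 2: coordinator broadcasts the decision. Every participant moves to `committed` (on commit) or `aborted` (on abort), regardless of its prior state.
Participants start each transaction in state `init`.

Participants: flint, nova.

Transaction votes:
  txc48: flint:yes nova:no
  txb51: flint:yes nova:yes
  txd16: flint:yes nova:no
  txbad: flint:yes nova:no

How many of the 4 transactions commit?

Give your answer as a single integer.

Answer: 1

Derivation:
txc48: no from nova -> abort (commits=0)
txb51: all yes -> commit (commits=1)
txd16: no from nova -> abort (commits=1)
txbad: no from nova -> abort (commits=1)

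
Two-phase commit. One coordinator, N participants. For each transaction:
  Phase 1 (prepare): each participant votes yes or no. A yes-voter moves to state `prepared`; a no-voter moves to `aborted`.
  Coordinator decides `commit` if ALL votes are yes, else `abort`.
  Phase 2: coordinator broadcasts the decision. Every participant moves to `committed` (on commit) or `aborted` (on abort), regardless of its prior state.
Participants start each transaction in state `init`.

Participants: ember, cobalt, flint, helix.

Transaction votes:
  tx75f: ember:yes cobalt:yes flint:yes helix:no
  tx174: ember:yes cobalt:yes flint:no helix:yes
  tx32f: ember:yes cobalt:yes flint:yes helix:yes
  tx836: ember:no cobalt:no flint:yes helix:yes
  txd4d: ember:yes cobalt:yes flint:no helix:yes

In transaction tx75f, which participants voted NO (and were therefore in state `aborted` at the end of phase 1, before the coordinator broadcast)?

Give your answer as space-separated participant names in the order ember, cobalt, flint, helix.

Txn tx75f phase 1: ember yes -> prepared; cobalt yes -> prepared; flint yes -> prepared; helix no -> aborted

Answer: helix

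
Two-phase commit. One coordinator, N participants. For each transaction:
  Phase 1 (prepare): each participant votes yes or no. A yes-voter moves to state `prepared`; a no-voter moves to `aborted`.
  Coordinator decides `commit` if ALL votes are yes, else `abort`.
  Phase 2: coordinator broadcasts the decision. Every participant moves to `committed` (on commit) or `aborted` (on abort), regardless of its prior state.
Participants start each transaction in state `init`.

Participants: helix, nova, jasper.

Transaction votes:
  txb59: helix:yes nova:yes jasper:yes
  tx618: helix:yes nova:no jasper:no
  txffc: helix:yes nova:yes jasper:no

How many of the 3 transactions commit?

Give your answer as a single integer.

txb59: all yes -> commit (commits=1)
tx618: no from nova, jasper -> abort (commits=1)
txffc: no from jasper -> abort (commits=1)

Answer: 1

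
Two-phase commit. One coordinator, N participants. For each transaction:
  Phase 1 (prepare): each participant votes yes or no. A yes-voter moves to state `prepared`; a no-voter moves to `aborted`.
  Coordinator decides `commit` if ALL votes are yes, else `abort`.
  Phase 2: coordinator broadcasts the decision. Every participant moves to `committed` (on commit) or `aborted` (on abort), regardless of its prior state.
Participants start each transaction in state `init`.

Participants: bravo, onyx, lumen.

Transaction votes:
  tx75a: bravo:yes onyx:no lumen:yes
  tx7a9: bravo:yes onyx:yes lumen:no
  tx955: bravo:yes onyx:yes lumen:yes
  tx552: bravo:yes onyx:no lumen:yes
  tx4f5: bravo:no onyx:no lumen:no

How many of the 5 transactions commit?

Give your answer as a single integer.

Answer: 1

Derivation:
tx75a: no from onyx -> abort (commits=0)
tx7a9: no from lumen -> abort (commits=0)
tx955: all yes -> commit (commits=1)
tx552: no from onyx -> abort (commits=1)
tx4f5: no from bravo, onyx, lumen -> abort (commits=1)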